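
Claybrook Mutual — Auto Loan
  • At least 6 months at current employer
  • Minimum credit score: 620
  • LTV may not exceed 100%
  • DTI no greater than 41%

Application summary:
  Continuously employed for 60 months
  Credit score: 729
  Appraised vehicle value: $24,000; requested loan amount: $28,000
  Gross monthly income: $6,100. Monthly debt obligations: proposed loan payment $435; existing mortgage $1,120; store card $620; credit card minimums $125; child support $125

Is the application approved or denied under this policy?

Denied

Employment 60 ≥ 6 months
Credit score 729 ≥ 620 (meets)
LTV: 28,000 ÷ 24,000 = 116.7%, exceeds 100% cap
Total monthly debts = (435 + 1,120 + 620 + 125 + 125) = 2,425. DTI = 2,425/6,100 = 39.8% ≤ 41%
Fails on LTV.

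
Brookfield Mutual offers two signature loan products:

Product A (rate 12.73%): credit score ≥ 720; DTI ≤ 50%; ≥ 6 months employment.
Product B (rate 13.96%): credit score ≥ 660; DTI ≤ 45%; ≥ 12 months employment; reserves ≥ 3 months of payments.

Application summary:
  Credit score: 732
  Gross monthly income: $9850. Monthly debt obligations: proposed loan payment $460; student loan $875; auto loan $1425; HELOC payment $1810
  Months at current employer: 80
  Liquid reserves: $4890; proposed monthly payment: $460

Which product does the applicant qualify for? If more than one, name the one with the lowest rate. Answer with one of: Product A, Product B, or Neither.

Product A

Total debts = (460 + 875 + 1,425 + 1,810) = 4,570; DTI = 4,570/9,850 = 46.4%.
Reserves = 4,890/460 = 10.6 months.
Product A: score 732 ≥ 720; DTI 46.4% ≤ 50%; employment 80 ≥ 6 mo → qualifies.
Product B: score 732 ≥ 660; DTI 46.4% > 45%; employment 80 ≥ 12 mo; reserves 10.6 ≥ 3 mo → does not qualify.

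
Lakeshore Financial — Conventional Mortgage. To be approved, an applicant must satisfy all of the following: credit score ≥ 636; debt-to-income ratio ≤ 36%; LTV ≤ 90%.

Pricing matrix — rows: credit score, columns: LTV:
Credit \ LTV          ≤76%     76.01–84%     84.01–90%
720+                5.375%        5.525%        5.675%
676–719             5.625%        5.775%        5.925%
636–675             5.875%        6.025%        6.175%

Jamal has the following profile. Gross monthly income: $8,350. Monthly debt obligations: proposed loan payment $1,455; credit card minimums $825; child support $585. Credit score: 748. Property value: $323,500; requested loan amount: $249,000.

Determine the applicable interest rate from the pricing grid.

5.525%

Credit score 748 ≥ 636; Total monthly debts = (1,455 + 825 + 585) = 2,865. Debt-to-income = 2,865/8,350 = 34.3% — meets 36% limit
LTV: 249,000 ÷ 323,500 = 77%, within 90% cap
Score 748 is in the 720+ band; LTV 77% is in the 76.01–84% band → 5.525%.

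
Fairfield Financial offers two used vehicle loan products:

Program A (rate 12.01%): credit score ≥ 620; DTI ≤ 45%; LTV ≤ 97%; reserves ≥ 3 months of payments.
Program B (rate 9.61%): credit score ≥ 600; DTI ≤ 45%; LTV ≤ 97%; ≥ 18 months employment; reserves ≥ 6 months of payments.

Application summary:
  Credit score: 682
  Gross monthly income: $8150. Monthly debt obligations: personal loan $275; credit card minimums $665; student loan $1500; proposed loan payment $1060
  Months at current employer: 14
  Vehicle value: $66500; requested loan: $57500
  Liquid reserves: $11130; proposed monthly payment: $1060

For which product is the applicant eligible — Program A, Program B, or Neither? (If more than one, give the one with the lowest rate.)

Total debts = (275 + 665 + 1,500 + 1,060) = 3,500; DTI = 3,500/8,150 = 42.9%.
LTV = 57,500/66,500 = 86.5%.
Reserves = 11,130/1,060 = 10.5 months.
Program A: score 682 ≥ 620; DTI 42.9% ≤ 45%; LTV 86.5% ≤ 97%; reserves 10.5 ≥ 3 mo → qualifies.
Program B: score 682 ≥ 600; DTI 42.9% ≤ 45%; LTV 86.5% ≤ 97%; employment 14 < 18 mo; reserves 10.5 ≥ 6 mo → does not qualify.

Program A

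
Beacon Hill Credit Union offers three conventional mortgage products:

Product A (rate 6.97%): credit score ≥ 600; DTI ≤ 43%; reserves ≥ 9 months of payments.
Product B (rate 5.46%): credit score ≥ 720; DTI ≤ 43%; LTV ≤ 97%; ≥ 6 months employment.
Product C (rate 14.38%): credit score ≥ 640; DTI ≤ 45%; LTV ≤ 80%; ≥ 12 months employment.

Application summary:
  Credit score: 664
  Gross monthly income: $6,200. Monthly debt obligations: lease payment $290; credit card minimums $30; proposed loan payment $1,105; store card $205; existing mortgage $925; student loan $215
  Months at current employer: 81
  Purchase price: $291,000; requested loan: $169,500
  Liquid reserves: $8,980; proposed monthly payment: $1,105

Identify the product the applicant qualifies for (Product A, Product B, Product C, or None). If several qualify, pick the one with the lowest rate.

Total debts = (290 + 30 + 1,105 + 205 + 925 + 215) = 2,770; DTI = 2,770/6,200 = 44.7%.
LTV = 169,500/291,000 = 58.2%.
Reserves = 8,980/1,105 = 8.1 months.
Product A: score 664 ≥ 600; DTI 44.7% > 43%; reserves 8.1 < 9 mo → does not qualify.
Product B: score 664 < 720; DTI 44.7% > 43%; LTV 58.2% ≤ 97%; employment 81 ≥ 6 mo → does not qualify.
Product C: score 664 ≥ 640; DTI 44.7% ≤ 45%; LTV 58.2% ≤ 80%; employment 81 ≥ 12 mo → qualifies.

Product C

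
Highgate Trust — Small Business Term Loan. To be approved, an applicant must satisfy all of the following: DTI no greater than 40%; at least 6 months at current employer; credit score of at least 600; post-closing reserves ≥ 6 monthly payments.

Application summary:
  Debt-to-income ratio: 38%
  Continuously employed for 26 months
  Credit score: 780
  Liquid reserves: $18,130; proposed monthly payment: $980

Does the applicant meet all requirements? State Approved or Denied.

Approved

Debt-to-income 38% vs 40% cap — pass
Employment 26 ≥ 6 months
Credit score 780 ≥ 600 (meets)
Liquid reserves cover 18,130/980 = 18.5 months — ≥ 6 required
All criteria satisfied.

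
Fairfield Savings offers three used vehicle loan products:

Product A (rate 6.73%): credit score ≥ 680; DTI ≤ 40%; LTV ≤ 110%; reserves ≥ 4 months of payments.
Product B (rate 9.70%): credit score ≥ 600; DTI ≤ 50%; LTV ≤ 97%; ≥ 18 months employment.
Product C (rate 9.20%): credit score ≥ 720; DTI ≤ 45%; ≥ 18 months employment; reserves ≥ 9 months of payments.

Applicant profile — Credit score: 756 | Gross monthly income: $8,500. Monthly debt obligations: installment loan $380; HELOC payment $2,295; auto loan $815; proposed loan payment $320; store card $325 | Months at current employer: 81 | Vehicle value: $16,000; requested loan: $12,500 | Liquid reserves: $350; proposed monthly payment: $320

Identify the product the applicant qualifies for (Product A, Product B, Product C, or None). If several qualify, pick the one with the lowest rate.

Product B

Total debts = (380 + 2,295 + 815 + 320 + 325) = 4,135; DTI = 4,135/8,500 = 48.6%.
LTV = 12,500/16,000 = 78.1%.
Reserves = 350/320 = 1.1 months.
Product A: score 756 ≥ 680; DTI 48.6% > 40%; LTV 78.1% ≤ 110%; reserves 1.1 < 4 mo → does not qualify.
Product B: score 756 ≥ 600; DTI 48.6% ≤ 50%; LTV 78.1% ≤ 97%; employment 81 ≥ 18 mo → qualifies.
Product C: score 756 ≥ 720; DTI 48.6% > 45%; employment 81 ≥ 18 mo; reserves 1.1 < 9 mo → does not qualify.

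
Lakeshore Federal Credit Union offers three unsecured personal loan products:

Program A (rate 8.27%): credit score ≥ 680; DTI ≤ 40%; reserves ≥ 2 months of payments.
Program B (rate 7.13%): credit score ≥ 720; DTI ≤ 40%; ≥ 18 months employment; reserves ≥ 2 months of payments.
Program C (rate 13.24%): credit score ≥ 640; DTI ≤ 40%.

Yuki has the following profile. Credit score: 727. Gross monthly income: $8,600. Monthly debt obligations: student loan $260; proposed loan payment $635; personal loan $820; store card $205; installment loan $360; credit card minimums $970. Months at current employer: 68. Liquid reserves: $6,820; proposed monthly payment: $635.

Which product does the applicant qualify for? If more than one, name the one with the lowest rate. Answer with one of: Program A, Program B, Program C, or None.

Program B

Total debts = (260 + 635 + 820 + 205 + 360 + 970) = 3,250; DTI = 3,250/8,600 = 37.8%.
Reserves = 6,820/635 = 10.7 months.
Program A: score 727 ≥ 680; DTI 37.8% ≤ 40%; reserves 10.7 ≥ 2 mo → qualifies.
Program B: score 727 ≥ 720; DTI 37.8% ≤ 40%; employment 68 ≥ 18 mo; reserves 10.7 ≥ 2 mo → qualifies.
Program C: score 727 ≥ 640; DTI 37.8% ≤ 40% → qualifies.
Qualifying: Program A, Program B, Program C. Lowest rate is 7.13% → Program B.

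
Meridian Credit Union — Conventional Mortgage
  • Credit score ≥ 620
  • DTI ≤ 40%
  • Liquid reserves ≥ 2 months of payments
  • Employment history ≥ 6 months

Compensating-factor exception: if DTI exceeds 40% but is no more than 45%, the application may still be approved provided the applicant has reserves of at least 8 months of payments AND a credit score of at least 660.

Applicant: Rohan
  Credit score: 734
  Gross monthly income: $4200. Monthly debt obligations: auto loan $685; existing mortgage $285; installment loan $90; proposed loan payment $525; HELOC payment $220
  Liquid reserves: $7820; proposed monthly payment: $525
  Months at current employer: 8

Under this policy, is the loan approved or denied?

Credit score 734 ≥ 620 (meets base)
Total debts = (685 + 285 + 90 + 525 + 220) = 1,805. DTI: 1,805 ÷ 4,200 = 43%, over the 40% base limit.
Reserves: 7,820 ÷ 525 = 14.9 months (meets 2-month minimum)
Employment 8 ≥ 6 months
43% falls in the override range (40%–45%), so the compensating-factor test applies.
Reserves 14.9 ≥ 8 months; credit score 734 ≥ 660.
Both compensating conditions met → exception applies.

Approved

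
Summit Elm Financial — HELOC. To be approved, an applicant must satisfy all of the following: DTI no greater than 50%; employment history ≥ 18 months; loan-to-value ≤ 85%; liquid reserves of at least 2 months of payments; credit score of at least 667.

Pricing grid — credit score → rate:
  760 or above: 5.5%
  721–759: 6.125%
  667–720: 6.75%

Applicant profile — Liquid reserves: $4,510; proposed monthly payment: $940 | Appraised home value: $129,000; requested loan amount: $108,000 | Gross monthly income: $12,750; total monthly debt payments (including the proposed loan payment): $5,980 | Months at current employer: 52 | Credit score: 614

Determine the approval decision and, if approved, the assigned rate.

Credit score 614 < 667 (below minimum)
Loan-to-value = 108,000/129,000 = 83.7% — pass (85% max)
Employment 52 ≥ 18 months
Reserves: 4,510 ÷ 940 = 4.8 months (meets 2-month minimum)
DTI = 5,980/12,750 = 46.9% ≤ 50%
Not all requirements met → denied.

Denied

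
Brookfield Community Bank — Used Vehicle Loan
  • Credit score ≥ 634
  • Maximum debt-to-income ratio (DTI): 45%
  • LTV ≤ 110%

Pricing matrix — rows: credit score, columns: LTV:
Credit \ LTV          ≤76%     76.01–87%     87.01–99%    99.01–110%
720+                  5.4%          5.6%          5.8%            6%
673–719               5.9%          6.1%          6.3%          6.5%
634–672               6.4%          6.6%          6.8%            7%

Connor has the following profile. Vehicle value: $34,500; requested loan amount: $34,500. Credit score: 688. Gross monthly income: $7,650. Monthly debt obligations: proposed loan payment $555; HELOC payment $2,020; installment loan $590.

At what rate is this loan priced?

6.5%

Credit score 688 ≥ 634; Total monthly debts = (555 + 2,020 + 590) = 3,165. DTI: 3,165 ÷ 7,650 = 41.4%, within the 45% cap
Loan-to-value = 34,500/34,500 = 100% — pass (110% max)
Score 688 is in the 673–719 band; LTV 100% is in the 99.01–110% band → 6.5%.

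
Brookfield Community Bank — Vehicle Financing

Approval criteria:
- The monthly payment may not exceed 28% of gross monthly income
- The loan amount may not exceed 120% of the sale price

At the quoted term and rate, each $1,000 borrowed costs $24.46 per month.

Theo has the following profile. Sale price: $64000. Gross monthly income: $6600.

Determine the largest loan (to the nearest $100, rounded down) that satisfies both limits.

$75,500

Payment cap: 28% × $6,600 = $1,848/month.
At $24.46 per $1,000, that supports 1,848/24.46 × 1,000 ≈ $75,551 → $75,500.
LTV cap: 120% × $64,000 = $76,800 → $76,800.
Binding constraint: payment-to-income.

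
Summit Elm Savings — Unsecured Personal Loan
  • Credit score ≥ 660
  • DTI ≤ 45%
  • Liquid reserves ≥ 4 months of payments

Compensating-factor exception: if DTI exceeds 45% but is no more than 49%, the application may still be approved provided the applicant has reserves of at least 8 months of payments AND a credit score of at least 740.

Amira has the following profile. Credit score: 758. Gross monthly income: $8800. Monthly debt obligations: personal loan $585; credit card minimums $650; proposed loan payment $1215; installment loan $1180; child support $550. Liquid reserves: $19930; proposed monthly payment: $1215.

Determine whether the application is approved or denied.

Credit score 758 ≥ 660 (meets base)
Total debts = (585 + 650 + 1,215 + 1,180 + 550) = 4,180. DTI: 4,180 ÷ 8,800 = 47.5%, over the 45% base limit.
Reserves = 19,930/1,215 = 16.4 months ≥ 4
47.5% falls in the override range (45%–49%), so the compensating-factor test applies.
Reserves 16.4 ≥ 8 months; credit score 758 ≥ 740.
Both override conditions satisfied; DTI exception granted.

Approved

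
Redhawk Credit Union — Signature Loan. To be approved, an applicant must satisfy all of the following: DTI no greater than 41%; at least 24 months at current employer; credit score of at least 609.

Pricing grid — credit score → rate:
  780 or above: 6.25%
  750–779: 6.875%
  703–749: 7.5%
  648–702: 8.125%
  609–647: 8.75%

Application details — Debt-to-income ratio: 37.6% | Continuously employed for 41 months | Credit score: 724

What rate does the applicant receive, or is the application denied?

Approved at 7.5%

Credit score 724 ≥ 609 (meets minimum)
Employment 41 ≥ 24 months
Debt-to-income 37.6% vs 41% cap — pass
All requirements met. Score 724 falls in the 703–749 tier → 7.5%.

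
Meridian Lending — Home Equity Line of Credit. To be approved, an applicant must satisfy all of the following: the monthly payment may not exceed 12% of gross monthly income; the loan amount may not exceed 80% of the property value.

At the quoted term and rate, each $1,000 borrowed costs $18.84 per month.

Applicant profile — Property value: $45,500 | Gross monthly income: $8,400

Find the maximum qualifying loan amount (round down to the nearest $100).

$36,400

Payment cap: 12% × $8,400 = $1,008/month.
At $18.84 per $1,000, that supports 1,008/18.84 × 1,000 ≈ $53,503 → $53,500.
LTV cap: 80% × $45,500 = $36,400 → $36,400.
Binding constraint: loan-to-value.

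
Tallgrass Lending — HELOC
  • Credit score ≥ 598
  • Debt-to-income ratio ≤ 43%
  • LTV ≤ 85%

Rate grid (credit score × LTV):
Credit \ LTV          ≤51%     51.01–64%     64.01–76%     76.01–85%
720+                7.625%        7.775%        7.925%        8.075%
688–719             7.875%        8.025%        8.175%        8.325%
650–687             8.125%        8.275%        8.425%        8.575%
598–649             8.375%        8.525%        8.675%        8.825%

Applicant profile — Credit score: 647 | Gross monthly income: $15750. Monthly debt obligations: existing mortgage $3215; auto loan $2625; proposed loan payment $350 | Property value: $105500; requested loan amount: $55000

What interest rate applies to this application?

Credit score 647 ≥ 598; Total monthly debts = (3,215 + 2,625 + 350) = 6,190. DTI = 6,190/15,750 = 39.3% ≤ 43%
LTV: 55,000 ÷ 105,500 = 52.1%, within 85% cap
Row: 647 falls in 598–649. Column: 52.1% falls in 51.01–64%. Rate = 8.525%.

8.525%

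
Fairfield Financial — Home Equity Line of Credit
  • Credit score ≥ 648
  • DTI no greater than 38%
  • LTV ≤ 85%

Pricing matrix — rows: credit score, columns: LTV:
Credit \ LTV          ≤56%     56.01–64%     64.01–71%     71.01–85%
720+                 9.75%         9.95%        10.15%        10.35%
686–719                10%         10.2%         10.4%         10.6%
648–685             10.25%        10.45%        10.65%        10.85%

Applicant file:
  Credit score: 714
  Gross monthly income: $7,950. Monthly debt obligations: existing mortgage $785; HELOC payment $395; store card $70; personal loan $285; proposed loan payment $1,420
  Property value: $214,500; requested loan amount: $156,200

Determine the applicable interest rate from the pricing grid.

10.6%

Credit score 714 ≥ 648; Total monthly debts = (785 + 395 + 70 + 285 + 1,420) = 2,955. DTI: 2,955 ÷ 7,950 = 37.2%, within the 38% cap
Loan-to-value = 156,200/214,500 = 72.8% — pass (85% max)
Score 714 is in the 686–719 band; LTV 72.8% is in the 71.01–85% band → 10.6%.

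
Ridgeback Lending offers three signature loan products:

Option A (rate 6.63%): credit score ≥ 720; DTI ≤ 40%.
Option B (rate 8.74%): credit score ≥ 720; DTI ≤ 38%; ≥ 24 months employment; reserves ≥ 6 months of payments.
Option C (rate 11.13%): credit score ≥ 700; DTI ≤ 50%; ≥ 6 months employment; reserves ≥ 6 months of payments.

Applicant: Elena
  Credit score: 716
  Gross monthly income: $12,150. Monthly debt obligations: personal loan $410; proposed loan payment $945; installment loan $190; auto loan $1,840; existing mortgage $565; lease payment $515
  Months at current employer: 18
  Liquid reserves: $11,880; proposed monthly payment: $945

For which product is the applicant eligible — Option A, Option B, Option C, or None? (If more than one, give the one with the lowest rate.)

Total debts = (410 + 945 + 190 + 1,840 + 565 + 515) = 4,465; DTI = 4,465/12,150 = 36.7%.
Reserves = 11,880/945 = 12.6 months.
Option A: score 716 < 720; DTI 36.7% ≤ 40% → does not qualify.
Option B: score 716 < 720; DTI 36.7% ≤ 38%; employment 18 < 24 mo; reserves 12.6 ≥ 6 mo → does not qualify.
Option C: score 716 ≥ 700; DTI 36.7% ≤ 50%; employment 18 ≥ 6 mo; reserves 12.6 ≥ 6 mo → qualifies.

Option C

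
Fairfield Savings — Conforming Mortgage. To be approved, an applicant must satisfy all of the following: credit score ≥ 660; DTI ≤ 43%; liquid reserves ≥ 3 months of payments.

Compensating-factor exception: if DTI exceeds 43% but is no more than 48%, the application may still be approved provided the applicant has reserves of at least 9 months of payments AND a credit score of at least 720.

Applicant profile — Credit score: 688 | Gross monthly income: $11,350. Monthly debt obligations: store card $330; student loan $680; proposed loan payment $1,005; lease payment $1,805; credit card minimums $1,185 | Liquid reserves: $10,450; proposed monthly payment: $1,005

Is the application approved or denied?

Denied

Credit score 688 ≥ 660 (meets base)
Total debts = (330 + 680 + 1,005 + 1,805 + 1,185) = 5,005. DTI = 5,005/11,350 = 44.1% > 43% — standard DTI limit exceeded.
Reserves = 10,450/1,005 = 10.4 months ≥ 3
DTI 44.1% is within the 43%–48% exception band; checking compensating factors.
Reserves 10.4 ≥ 9 months; credit score 688 < 720.
Compensating-factor requirement not fully met.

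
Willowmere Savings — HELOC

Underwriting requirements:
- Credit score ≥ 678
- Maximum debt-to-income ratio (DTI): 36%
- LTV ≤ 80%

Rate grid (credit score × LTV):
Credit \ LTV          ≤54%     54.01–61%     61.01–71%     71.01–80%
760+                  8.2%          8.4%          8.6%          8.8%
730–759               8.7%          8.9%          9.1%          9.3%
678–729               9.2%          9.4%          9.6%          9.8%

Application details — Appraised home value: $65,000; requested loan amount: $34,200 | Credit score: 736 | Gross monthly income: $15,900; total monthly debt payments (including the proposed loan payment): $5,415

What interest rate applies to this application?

8.7%

Credit score 736 ≥ 678; DTI: 5,415 ÷ 15,900 = 34.1%, within the 36% cap
Loan-to-value = 34,200/65,000 = 52.6% — pass (80% max)
Credit 736 → row 730–759; LTV 52.6% → column ≤54%. Grid cell → 8.7%.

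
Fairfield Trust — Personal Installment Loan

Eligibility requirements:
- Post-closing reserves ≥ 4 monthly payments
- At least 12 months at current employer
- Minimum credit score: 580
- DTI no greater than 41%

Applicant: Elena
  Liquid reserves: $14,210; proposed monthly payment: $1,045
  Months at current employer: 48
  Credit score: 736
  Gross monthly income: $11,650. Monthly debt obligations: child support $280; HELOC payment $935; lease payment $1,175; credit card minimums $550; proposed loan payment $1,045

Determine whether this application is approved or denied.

Liquid reserves cover 14,210/1,045 = 13.6 months — ≥ 4 required
Employment 48 ≥ 12 months
Credit score 736 ≥ 580 (meets)
Total monthly debts = (280 + 935 + 1,175 + 550 + 1,045) = 3,985. Debt-to-income = 3,985/11,650 = 34.2% — meets 41% limit
All criteria satisfied.

Approved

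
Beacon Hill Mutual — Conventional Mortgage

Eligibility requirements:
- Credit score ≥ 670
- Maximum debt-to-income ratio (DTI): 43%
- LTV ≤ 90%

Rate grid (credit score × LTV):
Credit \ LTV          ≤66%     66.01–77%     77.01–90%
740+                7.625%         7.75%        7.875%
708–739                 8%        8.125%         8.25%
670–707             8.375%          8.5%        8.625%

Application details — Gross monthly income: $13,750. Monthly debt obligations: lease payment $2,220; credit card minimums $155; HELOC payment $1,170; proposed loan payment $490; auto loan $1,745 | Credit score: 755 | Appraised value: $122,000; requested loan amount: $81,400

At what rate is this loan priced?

Credit score 755 ≥ 670; Total monthly debts = (2,220 + 155 + 1,170 + 490 + 1,745) = 5,780. Debt-to-income = 5,780/13,750 = 42% — meets 43% limit
Loan-to-value = 81,400/122,000 = 66.7% — pass (90% max)
Score 755 is in the 740+ band; LTV 66.7% is in the 66.01–77% band → 7.75%.

7.75%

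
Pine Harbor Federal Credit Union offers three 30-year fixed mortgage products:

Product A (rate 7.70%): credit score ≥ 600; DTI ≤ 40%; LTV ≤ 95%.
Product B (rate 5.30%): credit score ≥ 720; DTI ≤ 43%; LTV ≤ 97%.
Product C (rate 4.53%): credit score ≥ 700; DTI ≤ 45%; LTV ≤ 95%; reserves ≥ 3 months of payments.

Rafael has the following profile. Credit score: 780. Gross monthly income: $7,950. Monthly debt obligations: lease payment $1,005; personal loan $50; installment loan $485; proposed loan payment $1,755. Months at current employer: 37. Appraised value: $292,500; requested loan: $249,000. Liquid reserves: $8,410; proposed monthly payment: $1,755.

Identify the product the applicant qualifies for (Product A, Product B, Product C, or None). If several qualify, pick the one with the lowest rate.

Total debts = (1,005 + 50 + 485 + 1,755) = 3,295; DTI = 3,295/7,950 = 41.4%.
LTV = 249,000/292,500 = 85.1%.
Reserves = 8,410/1,755 = 4.8 months.
Product A: score 780 ≥ 600; DTI 41.4% > 40%; LTV 85.1% ≤ 95% → does not qualify.
Product B: score 780 ≥ 720; DTI 41.4% ≤ 43%; LTV 85.1% ≤ 97% → qualifies.
Product C: score 780 ≥ 700; DTI 41.4% ≤ 45%; LTV 85.1% ≤ 95%; reserves 4.8 ≥ 3 mo → qualifies.
Qualifying: Product B, Product C. Lowest rate is 4.53% → Product C.

Product C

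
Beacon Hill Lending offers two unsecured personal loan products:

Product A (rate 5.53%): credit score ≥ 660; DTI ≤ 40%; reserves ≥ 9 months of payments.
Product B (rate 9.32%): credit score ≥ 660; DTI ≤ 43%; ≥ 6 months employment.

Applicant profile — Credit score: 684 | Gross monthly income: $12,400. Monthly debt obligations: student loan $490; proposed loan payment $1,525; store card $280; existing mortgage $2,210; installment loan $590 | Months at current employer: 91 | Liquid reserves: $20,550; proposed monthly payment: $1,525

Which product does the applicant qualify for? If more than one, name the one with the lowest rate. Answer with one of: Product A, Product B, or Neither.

Product B

Total debts = (490 + 1,525 + 280 + 2,210 + 590) = 5,095; DTI = 5,095/12,400 = 41.1%.
Reserves = 20,550/1,525 = 13.5 months.
Product A: score 684 ≥ 660; DTI 41.1% > 40%; reserves 13.5 ≥ 9 mo → does not qualify.
Product B: score 684 ≥ 660; DTI 41.1% ≤ 43%; employment 91 ≥ 6 mo → qualifies.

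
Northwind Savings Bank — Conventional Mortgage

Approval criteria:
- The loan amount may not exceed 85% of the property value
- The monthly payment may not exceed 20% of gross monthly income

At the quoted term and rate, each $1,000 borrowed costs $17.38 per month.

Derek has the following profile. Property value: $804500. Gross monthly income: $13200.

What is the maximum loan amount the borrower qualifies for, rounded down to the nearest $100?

Payment cap: 20% × $13,200 = $2,640/month.
At $17.38 per $1,000, that supports 2,640/17.38 × 1,000 ≈ $151,898 → $151,800.
LTV cap: 85% × $804,500 = $683,825 → $683,800.
Binding constraint: payment-to-income.

$151,800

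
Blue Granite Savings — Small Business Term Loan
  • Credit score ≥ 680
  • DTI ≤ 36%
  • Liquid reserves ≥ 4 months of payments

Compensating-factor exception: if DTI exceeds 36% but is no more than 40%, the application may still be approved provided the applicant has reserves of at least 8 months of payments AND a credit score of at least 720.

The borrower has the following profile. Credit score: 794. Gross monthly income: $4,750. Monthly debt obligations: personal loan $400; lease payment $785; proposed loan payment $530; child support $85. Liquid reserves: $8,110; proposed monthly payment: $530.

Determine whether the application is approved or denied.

Credit score 794 ≥ 680 (meets base)
Total debts = (400 + 785 + 530 + 85) = 1,800. DTI = 1,800/4,750 = 37.9% > 36% — standard DTI limit exceeded.
Liquid reserves cover 8,110/530 = 15.3 months — ≥ 4 required
DTI 37.9% is within the 36%–40% exception band; checking compensating factors.
Reserves 15.3 ≥ 8 months; credit score 794 ≥ 720.
Both compensating conditions met → exception applies.

Approved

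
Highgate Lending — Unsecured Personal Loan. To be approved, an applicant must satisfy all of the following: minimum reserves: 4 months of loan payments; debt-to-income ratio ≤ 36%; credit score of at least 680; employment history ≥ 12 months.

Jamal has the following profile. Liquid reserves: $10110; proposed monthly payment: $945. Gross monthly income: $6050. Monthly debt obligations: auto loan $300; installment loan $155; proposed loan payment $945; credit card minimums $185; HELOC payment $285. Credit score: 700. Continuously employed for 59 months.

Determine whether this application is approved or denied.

Reserves: 10,110 ÷ 945 = 10.7 months (meets 4-month minimum)
Total monthly debts = (300 + 155 + 945 + 185 + 285) = 1,870. Debt-to-income = 1,870/6,050 = 30.9% — meets 36% limit
Credit score 700 ≥ 680 (meets)
Employment 59 ≥ 12 months
All criteria satisfied.

Approved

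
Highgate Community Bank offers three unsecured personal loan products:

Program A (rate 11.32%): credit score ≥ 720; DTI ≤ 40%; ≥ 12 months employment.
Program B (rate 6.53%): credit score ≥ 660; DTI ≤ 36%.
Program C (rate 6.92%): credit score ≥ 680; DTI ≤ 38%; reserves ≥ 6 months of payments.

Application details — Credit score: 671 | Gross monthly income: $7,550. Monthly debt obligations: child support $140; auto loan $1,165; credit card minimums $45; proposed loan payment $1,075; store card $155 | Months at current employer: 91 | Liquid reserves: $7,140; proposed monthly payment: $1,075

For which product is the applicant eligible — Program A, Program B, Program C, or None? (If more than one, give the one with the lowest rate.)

Program B

Total debts = (140 + 1,165 + 45 + 1,075 + 155) = 2,580; DTI = 2,580/7,550 = 34.2%.
Reserves = 7,140/1,075 = 6.6 months.
Program A: score 671 < 720; DTI 34.2% ≤ 40%; employment 91 ≥ 12 mo → does not qualify.
Program B: score 671 ≥ 660; DTI 34.2% ≤ 36% → qualifies.
Program C: score 671 < 680; DTI 34.2% ≤ 38%; reserves 6.6 ≥ 6 mo → does not qualify.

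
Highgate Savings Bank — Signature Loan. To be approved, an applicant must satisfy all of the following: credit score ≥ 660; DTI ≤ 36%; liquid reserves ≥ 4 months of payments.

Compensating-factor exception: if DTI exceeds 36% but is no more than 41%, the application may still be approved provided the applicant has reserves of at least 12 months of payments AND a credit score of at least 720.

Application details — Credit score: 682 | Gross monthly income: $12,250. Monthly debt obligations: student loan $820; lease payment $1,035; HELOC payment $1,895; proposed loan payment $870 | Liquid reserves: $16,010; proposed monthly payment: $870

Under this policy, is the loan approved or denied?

Denied

Credit score 682 ≥ 660 (meets base)
Total debts = (820 + 1,035 + 1,895 + 870) = 4,620. DTI = 4,620/12,250 = 37.7% > 36% — standard DTI limit exceeded.
Liquid reserves cover 16,010/870 = 18.4 months — ≥ 4 required
DTI 37.7% is within the 36%–41% exception band; checking compensating factors.
Reserves 18.4 ≥ 12 months; credit score 682 < 720.
Override conditions not both satisfied; exception does not apply.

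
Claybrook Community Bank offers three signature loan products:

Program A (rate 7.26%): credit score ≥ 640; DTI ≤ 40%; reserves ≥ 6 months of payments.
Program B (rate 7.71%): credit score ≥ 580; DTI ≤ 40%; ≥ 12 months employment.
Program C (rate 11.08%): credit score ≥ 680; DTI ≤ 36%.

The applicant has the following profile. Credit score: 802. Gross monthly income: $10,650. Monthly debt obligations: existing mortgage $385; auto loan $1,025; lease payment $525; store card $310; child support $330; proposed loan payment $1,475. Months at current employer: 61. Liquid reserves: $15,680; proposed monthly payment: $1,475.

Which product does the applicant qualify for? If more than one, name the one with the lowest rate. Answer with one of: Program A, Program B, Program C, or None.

Program A

Total debts = (385 + 1,025 + 525 + 310 + 330 + 1,475) = 4,050; DTI = 4,050/10,650 = 38%.
Reserves = 15,680/1,475 = 10.6 months.
Program A: score 802 ≥ 640; DTI 38% ≤ 40%; reserves 10.6 ≥ 6 mo → qualifies.
Program B: score 802 ≥ 580; DTI 38% ≤ 40%; employment 61 ≥ 12 mo → qualifies.
Program C: score 802 ≥ 680; DTI 38% > 36% → does not qualify.
Qualifying: Program A, Program B. Lowest rate is 7.26% → Program A.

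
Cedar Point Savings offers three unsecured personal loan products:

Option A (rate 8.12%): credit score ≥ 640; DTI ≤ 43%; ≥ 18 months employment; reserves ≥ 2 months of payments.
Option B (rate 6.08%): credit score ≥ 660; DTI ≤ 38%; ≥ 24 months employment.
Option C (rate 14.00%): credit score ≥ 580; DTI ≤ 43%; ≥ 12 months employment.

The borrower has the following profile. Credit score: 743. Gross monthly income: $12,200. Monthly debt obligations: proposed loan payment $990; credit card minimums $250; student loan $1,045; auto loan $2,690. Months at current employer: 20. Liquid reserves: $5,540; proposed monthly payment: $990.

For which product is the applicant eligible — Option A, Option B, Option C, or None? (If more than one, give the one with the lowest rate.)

Option A

Total debts = (990 + 250 + 1,045 + 2,690) = 4,975; DTI = 4,975/12,200 = 40.8%.
Reserves = 5,540/990 = 5.6 months.
Option A: score 743 ≥ 640; DTI 40.8% ≤ 43%; employment 20 ≥ 18 mo; reserves 5.6 ≥ 2 mo → qualifies.
Option B: score 743 ≥ 660; DTI 40.8% > 38%; employment 20 < 24 mo → does not qualify.
Option C: score 743 ≥ 580; DTI 40.8% ≤ 43%; employment 20 ≥ 12 mo → qualifies.
Qualifying: Option A, Option C. Lowest rate is 8.12% → Option A.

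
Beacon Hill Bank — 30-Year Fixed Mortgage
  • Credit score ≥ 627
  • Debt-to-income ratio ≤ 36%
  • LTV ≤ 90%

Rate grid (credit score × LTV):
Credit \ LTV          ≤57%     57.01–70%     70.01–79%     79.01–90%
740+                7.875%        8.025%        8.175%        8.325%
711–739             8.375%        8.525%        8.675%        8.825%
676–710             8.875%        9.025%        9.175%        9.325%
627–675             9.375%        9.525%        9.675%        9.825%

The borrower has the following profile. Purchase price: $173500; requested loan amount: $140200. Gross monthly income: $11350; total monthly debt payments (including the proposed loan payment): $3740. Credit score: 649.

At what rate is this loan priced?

9.825%

Credit score 649 ≥ 627; DTI = 3,740/11,350 = 33% ≤ 36%
LTV: 140,200 ÷ 173,500 = 80.8%, within 90% cap
Score 649 is in the 627–675 band; LTV 80.8% is in the 79.01–90% band → 9.825%.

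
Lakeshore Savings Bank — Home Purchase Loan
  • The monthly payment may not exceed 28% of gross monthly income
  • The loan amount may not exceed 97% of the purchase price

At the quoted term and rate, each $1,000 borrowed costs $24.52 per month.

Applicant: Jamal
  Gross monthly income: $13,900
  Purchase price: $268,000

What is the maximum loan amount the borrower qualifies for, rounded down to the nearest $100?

Payment cap: 28% × $13,900 = $3,892/month.
At $24.52 per $1,000, that supports 3,892/24.52 × 1,000 ≈ $158,727 → $158,700.
LTV cap: 97% × $268,000 = $259,960 → $259,900.
Binding constraint: payment-to-income.

$158,700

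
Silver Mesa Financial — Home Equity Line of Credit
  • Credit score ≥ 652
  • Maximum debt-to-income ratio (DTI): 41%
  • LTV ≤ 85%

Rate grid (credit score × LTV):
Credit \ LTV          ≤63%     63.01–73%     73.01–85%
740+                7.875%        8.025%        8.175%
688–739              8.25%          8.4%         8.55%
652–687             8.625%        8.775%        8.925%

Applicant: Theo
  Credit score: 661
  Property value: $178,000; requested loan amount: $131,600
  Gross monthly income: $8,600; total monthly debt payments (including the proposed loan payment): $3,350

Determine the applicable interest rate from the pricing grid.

8.925%

Credit score 661 ≥ 652; Debt-to-income = 3,350/8,600 = 39% — meets 41% limit
LTV = 131,600/178,000 = 73.9% ≤ 85%
Row: 661 falls in 652–687. Column: 73.9% falls in 73.01–85%. Rate = 8.925%.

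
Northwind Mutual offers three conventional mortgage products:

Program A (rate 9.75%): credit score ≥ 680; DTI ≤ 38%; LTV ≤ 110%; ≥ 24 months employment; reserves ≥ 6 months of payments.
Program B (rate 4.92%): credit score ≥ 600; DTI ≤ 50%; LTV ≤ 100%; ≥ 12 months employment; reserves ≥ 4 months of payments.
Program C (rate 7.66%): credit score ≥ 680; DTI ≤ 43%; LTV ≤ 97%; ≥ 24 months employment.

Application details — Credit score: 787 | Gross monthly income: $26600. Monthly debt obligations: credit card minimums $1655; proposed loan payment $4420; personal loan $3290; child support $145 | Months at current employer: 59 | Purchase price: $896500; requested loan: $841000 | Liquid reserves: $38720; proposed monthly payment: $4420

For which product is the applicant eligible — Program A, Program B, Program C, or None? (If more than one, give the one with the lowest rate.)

Program B

Total debts = (1,655 + 4,420 + 3,290 + 145) = 9,510; DTI = 9,510/26,600 = 35.8%.
LTV = 841,000/896,500 = 93.8%.
Reserves = 38,720/4,420 = 8.8 months.
Program A: score 787 ≥ 680; DTI 35.8% ≤ 38%; LTV 93.8% ≤ 110%; employment 59 ≥ 24 mo; reserves 8.8 ≥ 6 mo → qualifies.
Program B: score 787 ≥ 600; DTI 35.8% ≤ 50%; LTV 93.8% ≤ 100%; employment 59 ≥ 12 mo; reserves 8.8 ≥ 4 mo → qualifies.
Program C: score 787 ≥ 680; DTI 35.8% ≤ 43%; LTV 93.8% ≤ 97%; employment 59 ≥ 24 mo → qualifies.
Qualifying: Program A, Program B, Program C. Lowest rate is 4.92% → Program B.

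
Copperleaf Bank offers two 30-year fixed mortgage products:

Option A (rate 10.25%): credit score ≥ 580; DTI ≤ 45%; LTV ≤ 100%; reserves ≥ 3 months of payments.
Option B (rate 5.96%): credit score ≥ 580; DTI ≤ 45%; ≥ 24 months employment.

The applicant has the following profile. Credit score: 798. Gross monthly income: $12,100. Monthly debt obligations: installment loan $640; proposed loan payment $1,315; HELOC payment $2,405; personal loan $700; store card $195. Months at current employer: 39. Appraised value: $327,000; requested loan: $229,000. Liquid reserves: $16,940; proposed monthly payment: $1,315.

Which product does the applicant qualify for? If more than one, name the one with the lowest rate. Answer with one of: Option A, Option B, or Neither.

Total debts = (640 + 1,315 + 2,405 + 700 + 195) = 5,255; DTI = 5,255/12,100 = 43.4%.
LTV = 229,000/327,000 = 70%.
Reserves = 16,940/1,315 = 12.9 months.
Option A: score 798 ≥ 580; DTI 43.4% ≤ 45%; LTV 70% ≤ 100%; reserves 12.9 ≥ 3 mo → qualifies.
Option B: score 798 ≥ 580; DTI 43.4% ≤ 45%; employment 39 ≥ 24 mo → qualifies.
Qualifying: Option A, Option B. Lowest rate is 5.96% → Option B.

Option B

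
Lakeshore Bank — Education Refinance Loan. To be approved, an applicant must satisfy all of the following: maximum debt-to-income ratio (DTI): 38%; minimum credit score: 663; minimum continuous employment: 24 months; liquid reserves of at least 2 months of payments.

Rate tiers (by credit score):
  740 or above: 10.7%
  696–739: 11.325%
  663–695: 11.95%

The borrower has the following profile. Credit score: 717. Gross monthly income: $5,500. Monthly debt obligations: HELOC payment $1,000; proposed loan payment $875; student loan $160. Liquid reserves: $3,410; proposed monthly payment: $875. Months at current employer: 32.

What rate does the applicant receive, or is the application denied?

Approved at 11.325%

Credit score 717 ≥ 663 (meets minimum)
Employment 32 ≥ 24 months
Liquid reserves cover 3,410/875 = 3.9 months — ≥ 2 required
Total monthly debts = (1,000 + 875 + 160) = 2,035. DTI = 2,035/5,500 = 37% ≤ 38%
All requirements met. Score 717 falls in the 696–739 tier → 11.325%.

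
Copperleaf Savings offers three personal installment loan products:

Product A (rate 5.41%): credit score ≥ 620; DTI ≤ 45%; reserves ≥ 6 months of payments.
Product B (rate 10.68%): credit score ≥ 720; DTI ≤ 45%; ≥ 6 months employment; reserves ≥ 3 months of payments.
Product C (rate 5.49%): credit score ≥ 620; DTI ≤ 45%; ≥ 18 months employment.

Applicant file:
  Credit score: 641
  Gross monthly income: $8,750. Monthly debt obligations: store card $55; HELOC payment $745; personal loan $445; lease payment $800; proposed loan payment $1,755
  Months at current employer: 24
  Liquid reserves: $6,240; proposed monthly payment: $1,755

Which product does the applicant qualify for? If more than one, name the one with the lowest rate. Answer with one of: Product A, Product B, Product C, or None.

Total debts = (55 + 745 + 445 + 800 + 1,755) = 3,800; DTI = 3,800/8,750 = 43.4%.
Reserves = 6,240/1,755 = 3.6 months.
Product A: score 641 ≥ 620; DTI 43.4% ≤ 45%; reserves 3.6 < 6 mo → does not qualify.
Product B: score 641 < 720; DTI 43.4% ≤ 45%; employment 24 ≥ 6 mo; reserves 3.6 ≥ 3 mo → does not qualify.
Product C: score 641 ≥ 620; DTI 43.4% ≤ 45%; employment 24 ≥ 18 mo → qualifies.

Product C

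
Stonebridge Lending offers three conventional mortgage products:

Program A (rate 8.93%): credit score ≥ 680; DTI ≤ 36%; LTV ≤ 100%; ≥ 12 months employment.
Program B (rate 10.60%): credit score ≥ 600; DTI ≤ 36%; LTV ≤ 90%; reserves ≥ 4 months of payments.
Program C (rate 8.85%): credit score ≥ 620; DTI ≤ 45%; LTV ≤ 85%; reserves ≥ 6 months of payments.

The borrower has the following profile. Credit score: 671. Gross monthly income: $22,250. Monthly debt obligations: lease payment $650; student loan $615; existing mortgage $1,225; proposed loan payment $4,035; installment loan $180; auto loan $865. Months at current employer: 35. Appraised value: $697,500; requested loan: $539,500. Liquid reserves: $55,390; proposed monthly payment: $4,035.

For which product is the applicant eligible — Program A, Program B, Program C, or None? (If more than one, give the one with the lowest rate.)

Total debts = (650 + 615 + 1,225 + 4,035 + 180 + 865) = 7,570; DTI = 7,570/22,250 = 34%.
LTV = 539,500/697,500 = 77.3%.
Reserves = 55,390/4,035 = 13.7 months.
Program A: score 671 < 680; DTI 34% ≤ 36%; LTV 77.3% ≤ 100%; employment 35 ≥ 12 mo → does not qualify.
Program B: score 671 ≥ 600; DTI 34% ≤ 36%; LTV 77.3% ≤ 90%; reserves 13.7 ≥ 4 mo → qualifies.
Program C: score 671 ≥ 620; DTI 34% ≤ 45%; LTV 77.3% ≤ 85%; reserves 13.7 ≥ 6 mo → qualifies.
Qualifying: Program B, Program C. Lowest rate is 8.85% → Program C.

Program C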